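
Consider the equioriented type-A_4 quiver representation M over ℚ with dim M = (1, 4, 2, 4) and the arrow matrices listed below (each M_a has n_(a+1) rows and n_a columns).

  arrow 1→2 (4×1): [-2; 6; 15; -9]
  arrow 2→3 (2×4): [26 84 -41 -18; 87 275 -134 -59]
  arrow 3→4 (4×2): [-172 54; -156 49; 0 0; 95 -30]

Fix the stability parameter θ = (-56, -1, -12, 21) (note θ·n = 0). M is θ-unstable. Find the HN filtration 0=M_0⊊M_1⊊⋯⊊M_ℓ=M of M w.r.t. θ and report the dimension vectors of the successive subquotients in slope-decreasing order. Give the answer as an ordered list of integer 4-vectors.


Interval decomposition of M: I[1,4], I[2,2]^2, I[2,4], I[4,4]^2.
HN type (ℓ=4): μ^(1)=21; μ^(2)=-1; μ^(3)=-13/2; μ^(4)=-56

((0, 0, 0, 4); (0, 2, 0, 0); (0, 2, 2, 0); (1, 0, 0, 0))


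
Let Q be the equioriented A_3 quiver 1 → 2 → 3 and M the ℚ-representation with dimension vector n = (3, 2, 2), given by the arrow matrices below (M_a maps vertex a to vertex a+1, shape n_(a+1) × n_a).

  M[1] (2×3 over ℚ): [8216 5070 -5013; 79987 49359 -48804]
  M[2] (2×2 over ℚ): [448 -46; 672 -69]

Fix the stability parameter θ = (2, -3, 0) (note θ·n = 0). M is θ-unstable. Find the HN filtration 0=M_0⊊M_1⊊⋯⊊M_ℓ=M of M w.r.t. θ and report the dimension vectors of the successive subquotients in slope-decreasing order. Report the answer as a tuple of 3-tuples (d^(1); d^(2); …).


Barcode: M ≅ I[1,1], I[1,2], I[1,3], I[3,3]. HN layers by μ_θ (3 steps, strictly decreasing):
  μ^(1)=2; μ^(2)=0; μ^(3)=-1/2

((1, 0, 0); (0, 0, 2); (2, 2, 0))


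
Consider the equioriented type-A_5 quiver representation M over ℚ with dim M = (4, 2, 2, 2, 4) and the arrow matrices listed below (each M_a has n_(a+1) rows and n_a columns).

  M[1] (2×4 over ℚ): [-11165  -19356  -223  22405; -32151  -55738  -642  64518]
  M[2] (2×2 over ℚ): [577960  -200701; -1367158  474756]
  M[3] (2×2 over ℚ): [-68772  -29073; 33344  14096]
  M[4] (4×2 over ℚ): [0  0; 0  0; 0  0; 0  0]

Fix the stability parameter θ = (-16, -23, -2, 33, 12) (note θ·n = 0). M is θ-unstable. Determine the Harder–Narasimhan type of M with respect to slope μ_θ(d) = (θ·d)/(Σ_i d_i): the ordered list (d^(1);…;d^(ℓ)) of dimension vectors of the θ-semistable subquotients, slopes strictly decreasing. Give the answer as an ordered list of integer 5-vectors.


Via rank(M_{q-1}∘⋯∘M_p): M ≅ I[1,1]^2, I[1,3], I[1,4], I[4,4], I[5,5]^4.
μ_θ-semistable layers: μ^(1)=33; μ^(2)=12; μ^(3)=-2; μ^(4)=-16; μ^(5)=-39/2

((0, 0, 0, 2, 0); (0, 0, 0, 0, 4); (0, 0, 2, 0, 0); (2, 0, 0, 0, 0); (2, 2, 0, 0, 0))


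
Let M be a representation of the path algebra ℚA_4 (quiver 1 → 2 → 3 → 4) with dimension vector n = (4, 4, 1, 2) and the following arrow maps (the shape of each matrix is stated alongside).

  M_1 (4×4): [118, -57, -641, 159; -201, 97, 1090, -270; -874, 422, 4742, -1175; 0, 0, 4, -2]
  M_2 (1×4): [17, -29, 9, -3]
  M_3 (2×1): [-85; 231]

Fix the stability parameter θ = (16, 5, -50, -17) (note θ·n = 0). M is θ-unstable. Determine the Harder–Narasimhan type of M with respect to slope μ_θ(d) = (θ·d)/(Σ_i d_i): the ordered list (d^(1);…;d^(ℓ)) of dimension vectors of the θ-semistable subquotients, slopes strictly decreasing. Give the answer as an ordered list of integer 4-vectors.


Via rank(M_{q-1}∘⋯∘M_p): M ≅ I[1,1], I[1,2]^2, I[1,4], I[2,2], I[4,4].
μ_θ-semistable layers: μ^(1)=16; μ^(2)=21/2; μ^(3)=5; μ^(4)=-23/2; μ^(5)=-17

((1, 0, 0, 0); (2, 2, 0, 0); (0, 1, 0, 0); (1, 1, 1, 1); (0, 0, 0, 1))


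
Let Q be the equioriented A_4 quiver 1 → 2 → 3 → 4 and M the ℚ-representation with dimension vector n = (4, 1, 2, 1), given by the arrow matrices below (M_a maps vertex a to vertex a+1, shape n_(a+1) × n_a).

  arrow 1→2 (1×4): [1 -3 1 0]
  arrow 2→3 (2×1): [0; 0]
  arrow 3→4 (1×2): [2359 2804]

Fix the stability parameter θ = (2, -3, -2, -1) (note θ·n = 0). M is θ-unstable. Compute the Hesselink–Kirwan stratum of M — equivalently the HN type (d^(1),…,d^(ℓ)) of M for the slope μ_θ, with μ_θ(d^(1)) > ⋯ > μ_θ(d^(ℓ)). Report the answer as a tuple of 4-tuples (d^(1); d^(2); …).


Via rank(M_{q-1}∘⋯∘M_p): M ≅ I[1,1]^3, I[1,2], I[3,3], I[3,4].
μ_θ-semistable layers: μ^(1)=2; μ^(2)=-1/2; μ^(3)=-1; μ^(4)=-2

((3, 0, 0, 0); (1, 1, 0, 0); (0, 0, 0, 1); (0, 0, 2, 0))


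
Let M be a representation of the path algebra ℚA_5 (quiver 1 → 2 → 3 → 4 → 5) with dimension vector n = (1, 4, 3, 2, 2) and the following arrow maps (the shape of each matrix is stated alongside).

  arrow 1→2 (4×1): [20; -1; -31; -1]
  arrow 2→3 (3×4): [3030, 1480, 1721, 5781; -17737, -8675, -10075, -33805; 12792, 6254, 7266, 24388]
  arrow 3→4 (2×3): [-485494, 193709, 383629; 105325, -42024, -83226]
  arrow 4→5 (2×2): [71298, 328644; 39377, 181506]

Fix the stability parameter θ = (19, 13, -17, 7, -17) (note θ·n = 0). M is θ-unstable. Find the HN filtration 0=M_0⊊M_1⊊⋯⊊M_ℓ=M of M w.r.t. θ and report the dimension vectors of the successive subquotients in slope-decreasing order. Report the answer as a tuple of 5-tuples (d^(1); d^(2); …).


Via rank(M_{q-1}∘⋯∘M_p): M ≅ I[1,5], I[2,2], I[2,3], I[2,4], I[5,5].
μ_θ-semistable layers: μ^(1)=13; μ^(2)=7; μ^(3)=1; μ^(4)=-2; μ^(5)=-17

((0, 1, 0, 0, 0); (0, 0, 0, 1, 0); (1, 1, 1, 1, 1); (0, 2, 2, 0, 0); (0, 0, 0, 0, 1))


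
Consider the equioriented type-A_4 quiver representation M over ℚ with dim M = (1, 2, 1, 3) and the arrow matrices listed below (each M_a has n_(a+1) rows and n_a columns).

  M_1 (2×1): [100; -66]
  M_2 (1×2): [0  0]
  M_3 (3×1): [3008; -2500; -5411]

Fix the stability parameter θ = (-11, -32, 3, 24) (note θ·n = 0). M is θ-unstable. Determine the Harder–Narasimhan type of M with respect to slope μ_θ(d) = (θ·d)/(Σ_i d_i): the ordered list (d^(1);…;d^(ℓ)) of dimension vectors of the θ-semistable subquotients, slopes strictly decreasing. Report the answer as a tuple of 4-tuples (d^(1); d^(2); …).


Via rank(M_{q-1}∘⋯∘M_p): M ≅ I[1,2], I[2,2], I[3,4], I[4,4]^2.
μ_θ-semistable layers: μ^(1)=24; μ^(2)=3; μ^(3)=-43/2; μ^(4)=-32

((0, 0, 0, 3); (0, 0, 1, 0); (1, 1, 0, 0); (0, 1, 0, 0))


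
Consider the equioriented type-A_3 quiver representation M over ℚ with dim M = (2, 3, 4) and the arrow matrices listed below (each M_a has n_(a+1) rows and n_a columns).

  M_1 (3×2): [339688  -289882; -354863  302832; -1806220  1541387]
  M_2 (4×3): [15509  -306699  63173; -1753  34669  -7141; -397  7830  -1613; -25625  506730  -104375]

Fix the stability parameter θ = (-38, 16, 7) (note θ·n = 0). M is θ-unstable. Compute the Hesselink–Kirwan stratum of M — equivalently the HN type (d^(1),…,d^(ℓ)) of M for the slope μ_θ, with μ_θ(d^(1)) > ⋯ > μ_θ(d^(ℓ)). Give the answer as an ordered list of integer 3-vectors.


Barcode: M ≅ I[1,3]^2, I[2,3], I[3,3]. HN layers by μ_θ (3 steps, strictly decreasing):
  μ^(1)=23/2; μ^(2)=7; μ^(3)=-38

((0, 3, 3); (0, 0, 1); (2, 0, 0))


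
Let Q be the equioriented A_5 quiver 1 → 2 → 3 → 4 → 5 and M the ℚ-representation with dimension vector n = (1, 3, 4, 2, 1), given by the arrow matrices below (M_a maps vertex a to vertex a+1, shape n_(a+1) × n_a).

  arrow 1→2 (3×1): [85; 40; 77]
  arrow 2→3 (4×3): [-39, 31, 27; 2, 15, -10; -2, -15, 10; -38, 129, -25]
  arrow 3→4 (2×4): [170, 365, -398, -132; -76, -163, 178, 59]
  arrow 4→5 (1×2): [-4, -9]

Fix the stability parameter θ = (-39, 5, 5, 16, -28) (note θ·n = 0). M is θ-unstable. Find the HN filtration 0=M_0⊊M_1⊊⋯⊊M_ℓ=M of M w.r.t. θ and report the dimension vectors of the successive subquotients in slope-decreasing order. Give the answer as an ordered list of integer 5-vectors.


Interval decomposition of M: I[1,5], I[2,3], I[2,4], I[3,3].
HN type (ℓ=4): μ^(1)=16; μ^(2)=5; μ^(3)=-1/2; μ^(4)=-39

((0, 0, 0, 1, 0); (0, 2, 3, 0, 0); (0, 1, 1, 1, 1); (1, 0, 0, 0, 0))


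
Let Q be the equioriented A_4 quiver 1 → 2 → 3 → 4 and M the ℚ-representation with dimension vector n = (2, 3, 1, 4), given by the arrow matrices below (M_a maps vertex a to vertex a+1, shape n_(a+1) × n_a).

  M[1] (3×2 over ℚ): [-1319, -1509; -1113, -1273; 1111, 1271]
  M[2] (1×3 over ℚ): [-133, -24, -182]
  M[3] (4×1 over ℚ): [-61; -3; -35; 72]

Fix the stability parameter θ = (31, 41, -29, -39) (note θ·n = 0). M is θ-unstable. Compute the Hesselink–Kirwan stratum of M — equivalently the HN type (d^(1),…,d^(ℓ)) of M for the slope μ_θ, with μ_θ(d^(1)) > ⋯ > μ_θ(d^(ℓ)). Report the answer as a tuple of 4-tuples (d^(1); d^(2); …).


Barcode: M ≅ I[1,2], I[1,4], I[2,2], I[4,4]^3. HN layers by μ_θ (4 steps, strictly decreasing):
  μ^(1)=41; μ^(2)=31; μ^(3)=1; μ^(4)=-39

((0, 2, 0, 0); (1, 0, 0, 0); (1, 1, 1, 1); (0, 0, 0, 3))


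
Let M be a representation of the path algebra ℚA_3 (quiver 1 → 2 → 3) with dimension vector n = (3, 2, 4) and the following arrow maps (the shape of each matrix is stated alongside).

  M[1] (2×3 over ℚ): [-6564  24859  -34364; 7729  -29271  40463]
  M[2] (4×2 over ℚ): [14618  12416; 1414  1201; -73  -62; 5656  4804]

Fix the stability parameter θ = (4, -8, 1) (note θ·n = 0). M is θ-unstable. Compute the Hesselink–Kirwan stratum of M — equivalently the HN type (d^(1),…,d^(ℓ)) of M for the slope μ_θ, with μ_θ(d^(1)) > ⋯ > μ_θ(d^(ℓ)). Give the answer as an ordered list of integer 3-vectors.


Via rank(M_{q-1}∘⋯∘M_p): M ≅ I[1,1], I[1,3]^2, I[3,3]^2.
μ_θ-semistable layers: μ^(1)=4; μ^(2)=1; μ^(3)=-2

((1, 0, 0); (0, 0, 4); (2, 2, 0))


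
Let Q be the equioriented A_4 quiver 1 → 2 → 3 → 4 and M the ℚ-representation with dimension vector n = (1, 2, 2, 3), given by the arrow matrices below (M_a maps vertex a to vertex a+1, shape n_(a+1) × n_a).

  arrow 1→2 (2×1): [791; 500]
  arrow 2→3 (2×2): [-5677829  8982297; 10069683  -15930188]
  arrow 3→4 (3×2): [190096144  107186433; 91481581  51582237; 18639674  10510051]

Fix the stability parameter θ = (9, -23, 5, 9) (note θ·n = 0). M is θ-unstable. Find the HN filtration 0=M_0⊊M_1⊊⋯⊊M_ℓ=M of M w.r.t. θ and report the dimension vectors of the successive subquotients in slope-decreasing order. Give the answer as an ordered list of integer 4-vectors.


Via rank(M_{q-1}∘⋯∘M_p): M ≅ I[1,4], I[2,4], I[4,4].
μ_θ-semistable layers: μ^(1)=9; μ^(2)=5; μ^(3)=-7; μ^(4)=-23

((0, 0, 0, 3); (0, 0, 2, 0); (1, 1, 0, 0); (0, 1, 0, 0))


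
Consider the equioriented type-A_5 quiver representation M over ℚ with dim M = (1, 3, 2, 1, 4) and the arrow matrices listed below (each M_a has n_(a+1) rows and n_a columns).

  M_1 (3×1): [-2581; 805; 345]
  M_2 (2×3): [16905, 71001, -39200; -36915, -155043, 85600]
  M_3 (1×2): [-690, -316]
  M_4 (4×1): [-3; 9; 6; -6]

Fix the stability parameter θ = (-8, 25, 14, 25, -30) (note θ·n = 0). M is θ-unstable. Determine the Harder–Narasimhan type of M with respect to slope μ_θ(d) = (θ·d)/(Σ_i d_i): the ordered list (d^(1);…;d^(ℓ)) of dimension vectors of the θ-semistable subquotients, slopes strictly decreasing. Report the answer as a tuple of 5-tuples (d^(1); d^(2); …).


Interval decomposition of M: I[1,2], I[2,2], I[2,5], I[3,3], I[5,5]^3.
HN type (ℓ=5): μ^(1)=25; μ^(2)=14; μ^(3)=17/2; μ^(4)=-8; μ^(5)=-30

((0, 2, 0, 0, 0); (0, 0, 1, 0, 0); (0, 1, 1, 1, 1); (1, 0, 0, 0, 0); (0, 0, 0, 0, 3))


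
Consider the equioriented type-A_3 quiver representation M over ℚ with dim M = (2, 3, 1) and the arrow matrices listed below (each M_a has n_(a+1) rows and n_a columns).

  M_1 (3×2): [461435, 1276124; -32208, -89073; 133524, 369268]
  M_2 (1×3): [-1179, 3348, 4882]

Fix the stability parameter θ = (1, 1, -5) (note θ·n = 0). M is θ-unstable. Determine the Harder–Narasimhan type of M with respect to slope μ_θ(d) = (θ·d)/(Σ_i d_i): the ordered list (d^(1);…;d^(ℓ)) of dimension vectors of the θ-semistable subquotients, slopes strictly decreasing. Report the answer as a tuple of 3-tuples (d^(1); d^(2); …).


Barcode: M ≅ I[1,2], I[1,3], I[2,2]. HN layers by μ_θ (2 steps, strictly decreasing):
  μ^(1)=1; μ^(2)=-1

((1, 2, 0); (1, 1, 1))


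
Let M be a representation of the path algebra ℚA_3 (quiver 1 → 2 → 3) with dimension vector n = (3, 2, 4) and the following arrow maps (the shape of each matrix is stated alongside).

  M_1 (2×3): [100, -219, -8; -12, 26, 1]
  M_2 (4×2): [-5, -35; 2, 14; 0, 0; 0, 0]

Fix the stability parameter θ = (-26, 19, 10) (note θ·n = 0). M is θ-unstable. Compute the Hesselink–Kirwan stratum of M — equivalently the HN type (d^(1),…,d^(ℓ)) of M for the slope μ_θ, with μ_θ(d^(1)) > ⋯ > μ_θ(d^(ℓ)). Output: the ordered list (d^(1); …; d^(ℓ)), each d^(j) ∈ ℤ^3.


Barcode: M ≅ I[1,1], I[1,2], I[1,3], I[3,3]^3. HN layers by μ_θ (4 steps, strictly decreasing):
  μ^(1)=19; μ^(2)=29/2; μ^(3)=10; μ^(4)=-26

((0, 1, 0); (0, 1, 1); (0, 0, 3); (3, 0, 0))


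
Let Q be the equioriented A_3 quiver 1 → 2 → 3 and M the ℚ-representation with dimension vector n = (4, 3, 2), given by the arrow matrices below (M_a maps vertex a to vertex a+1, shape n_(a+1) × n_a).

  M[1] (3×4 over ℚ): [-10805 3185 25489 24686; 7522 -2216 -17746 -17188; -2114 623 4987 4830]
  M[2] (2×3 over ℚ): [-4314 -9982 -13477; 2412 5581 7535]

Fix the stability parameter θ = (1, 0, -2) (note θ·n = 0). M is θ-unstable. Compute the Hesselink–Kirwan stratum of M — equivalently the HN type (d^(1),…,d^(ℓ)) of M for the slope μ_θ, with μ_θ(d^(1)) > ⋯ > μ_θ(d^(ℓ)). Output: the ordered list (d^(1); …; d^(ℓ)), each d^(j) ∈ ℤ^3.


Barcode: M ≅ I[1,1], I[1,2], I[1,3]^2. HN layers by μ_θ (3 steps, strictly decreasing):
  μ^(1)=1; μ^(2)=1/2; μ^(3)=-1/3

((1, 0, 0); (1, 1, 0); (2, 2, 2))


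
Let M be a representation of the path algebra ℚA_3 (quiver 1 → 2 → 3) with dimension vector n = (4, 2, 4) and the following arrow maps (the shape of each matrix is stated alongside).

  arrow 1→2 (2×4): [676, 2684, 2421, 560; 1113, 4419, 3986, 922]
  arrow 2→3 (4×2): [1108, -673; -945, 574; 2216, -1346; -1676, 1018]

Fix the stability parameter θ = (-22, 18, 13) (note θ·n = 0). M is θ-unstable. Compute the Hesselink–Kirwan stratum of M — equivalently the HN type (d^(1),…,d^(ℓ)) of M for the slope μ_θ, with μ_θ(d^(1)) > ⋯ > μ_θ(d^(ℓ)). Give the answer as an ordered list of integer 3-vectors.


Interval decomposition of M: I[1,1]^2, I[1,3]^2, I[3,3]^2.
HN type (ℓ=3): μ^(1)=31/2; μ^(2)=13; μ^(3)=-22

((0, 2, 2); (0, 0, 2); (4, 0, 0))


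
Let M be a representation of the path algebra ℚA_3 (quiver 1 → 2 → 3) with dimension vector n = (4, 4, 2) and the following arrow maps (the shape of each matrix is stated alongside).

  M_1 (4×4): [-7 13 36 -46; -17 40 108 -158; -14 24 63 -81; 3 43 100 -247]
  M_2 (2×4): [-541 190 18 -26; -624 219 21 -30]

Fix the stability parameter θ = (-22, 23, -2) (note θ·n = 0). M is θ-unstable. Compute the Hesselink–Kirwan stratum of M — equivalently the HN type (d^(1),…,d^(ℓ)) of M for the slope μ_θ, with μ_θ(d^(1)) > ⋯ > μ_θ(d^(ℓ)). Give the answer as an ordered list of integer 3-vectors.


Interval decomposition of M: I[1,2]^2, I[1,3]^2.
HN type (ℓ=3): μ^(1)=23; μ^(2)=21/2; μ^(3)=-22

((0, 2, 0); (0, 2, 2); (4, 0, 0))


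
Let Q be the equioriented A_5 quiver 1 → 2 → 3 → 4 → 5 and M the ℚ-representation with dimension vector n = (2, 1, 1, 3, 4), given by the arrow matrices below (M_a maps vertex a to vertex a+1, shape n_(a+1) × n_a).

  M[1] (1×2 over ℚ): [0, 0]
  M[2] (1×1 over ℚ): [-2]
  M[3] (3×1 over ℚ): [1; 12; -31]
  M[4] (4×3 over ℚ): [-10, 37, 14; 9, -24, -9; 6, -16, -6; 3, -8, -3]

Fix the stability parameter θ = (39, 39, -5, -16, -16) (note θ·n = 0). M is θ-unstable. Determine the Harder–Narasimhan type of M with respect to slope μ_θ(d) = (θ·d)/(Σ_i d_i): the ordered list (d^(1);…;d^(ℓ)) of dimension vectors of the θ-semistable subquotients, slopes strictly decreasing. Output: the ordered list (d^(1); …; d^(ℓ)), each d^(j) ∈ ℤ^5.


Barcode: M ≅ I[1,1]^2, I[2,4], I[4,5]^2, I[5,5]^2. HN layers by μ_θ (3 steps, strictly decreasing):
  μ^(1)=39; μ^(2)=6; μ^(3)=-16

((2, 0, 0, 0, 0); (0, 1, 1, 1, 0); (0, 0, 0, 2, 4))


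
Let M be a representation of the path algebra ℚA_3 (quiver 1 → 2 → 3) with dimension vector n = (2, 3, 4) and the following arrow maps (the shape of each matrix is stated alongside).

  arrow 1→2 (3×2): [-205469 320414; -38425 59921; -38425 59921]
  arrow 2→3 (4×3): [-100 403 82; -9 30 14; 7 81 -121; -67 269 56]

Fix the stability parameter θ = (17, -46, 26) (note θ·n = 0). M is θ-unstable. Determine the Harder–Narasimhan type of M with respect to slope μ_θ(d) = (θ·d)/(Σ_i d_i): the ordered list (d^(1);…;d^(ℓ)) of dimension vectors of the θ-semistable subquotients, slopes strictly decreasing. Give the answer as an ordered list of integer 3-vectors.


Barcode: M ≅ I[1,3]^2, I[2,3], I[3,3]. HN layers by μ_θ (3 steps, strictly decreasing):
  μ^(1)=26; μ^(2)=-29/2; μ^(3)=-46

((0, 0, 4); (2, 2, 0); (0, 1, 0))


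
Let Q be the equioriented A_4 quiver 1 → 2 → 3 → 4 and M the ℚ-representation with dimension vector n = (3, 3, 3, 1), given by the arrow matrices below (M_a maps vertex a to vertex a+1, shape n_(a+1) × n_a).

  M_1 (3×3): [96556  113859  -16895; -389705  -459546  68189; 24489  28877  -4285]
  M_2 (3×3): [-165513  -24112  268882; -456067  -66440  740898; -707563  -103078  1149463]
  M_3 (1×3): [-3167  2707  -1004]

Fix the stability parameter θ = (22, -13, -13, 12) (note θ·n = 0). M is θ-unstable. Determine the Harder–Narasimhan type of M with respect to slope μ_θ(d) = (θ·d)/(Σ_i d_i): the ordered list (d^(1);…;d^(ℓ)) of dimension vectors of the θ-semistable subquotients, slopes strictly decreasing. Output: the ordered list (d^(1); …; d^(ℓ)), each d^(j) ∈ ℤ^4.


Interval decomposition of M: I[1,3]^2, I[1,4].
HN type (ℓ=2): μ^(1)=12; μ^(2)=-4/3

((0, 0, 0, 1); (3, 3, 3, 0))


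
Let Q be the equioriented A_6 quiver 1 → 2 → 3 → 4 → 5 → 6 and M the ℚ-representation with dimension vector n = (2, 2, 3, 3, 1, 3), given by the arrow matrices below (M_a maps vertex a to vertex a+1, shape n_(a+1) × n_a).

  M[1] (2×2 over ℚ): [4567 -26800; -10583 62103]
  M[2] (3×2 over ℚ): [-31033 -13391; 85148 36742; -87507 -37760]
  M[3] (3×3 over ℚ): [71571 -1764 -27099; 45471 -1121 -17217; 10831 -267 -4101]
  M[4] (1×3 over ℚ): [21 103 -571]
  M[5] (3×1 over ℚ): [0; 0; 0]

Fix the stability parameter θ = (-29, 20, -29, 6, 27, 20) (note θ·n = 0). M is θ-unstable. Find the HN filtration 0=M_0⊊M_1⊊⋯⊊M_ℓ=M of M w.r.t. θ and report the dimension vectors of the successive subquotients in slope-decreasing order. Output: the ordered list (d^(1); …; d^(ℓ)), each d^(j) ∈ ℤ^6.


Via rank(M_{q-1}∘⋯∘M_p): M ≅ I[1,4], I[1,5], I[3,3], I[4,4], I[6,6]^3.
μ_θ-semistable layers: μ^(1)=27; μ^(2)=20; μ^(3)=6; μ^(4)=-9/2; μ^(5)=-29

((0, 0, 0, 0, 1, 0); (0, 0, 0, 0, 0, 3); (0, 0, 0, 3, 0, 0); (0, 2, 2, 0, 0, 0); (2, 0, 1, 0, 0, 0))


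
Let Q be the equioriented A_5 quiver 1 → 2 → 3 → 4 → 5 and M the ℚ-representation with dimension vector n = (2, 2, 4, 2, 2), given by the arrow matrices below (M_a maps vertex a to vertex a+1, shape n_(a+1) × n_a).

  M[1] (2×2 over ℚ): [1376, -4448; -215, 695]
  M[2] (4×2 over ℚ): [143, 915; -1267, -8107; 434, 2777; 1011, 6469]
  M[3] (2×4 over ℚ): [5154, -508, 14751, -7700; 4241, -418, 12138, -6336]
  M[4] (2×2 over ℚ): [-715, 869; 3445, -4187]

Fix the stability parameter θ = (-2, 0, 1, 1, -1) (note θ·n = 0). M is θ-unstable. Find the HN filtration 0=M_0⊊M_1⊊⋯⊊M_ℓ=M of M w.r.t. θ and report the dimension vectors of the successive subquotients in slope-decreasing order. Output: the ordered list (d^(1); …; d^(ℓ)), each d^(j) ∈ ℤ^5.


Barcode: M ≅ I[1,1], I[1,4], I[2,5], I[3,3]^2, I[5,5]. HN layers by μ_θ (5 steps, strictly decreasing):
  μ^(1)=1; μ^(2)=1/3; μ^(3)=0; μ^(4)=-1; μ^(5)=-2

((0, 0, 3, 1, 0); (0, 0, 1, 1, 1); (0, 2, 0, 0, 0); (0, 0, 0, 0, 1); (2, 0, 0, 0, 0))


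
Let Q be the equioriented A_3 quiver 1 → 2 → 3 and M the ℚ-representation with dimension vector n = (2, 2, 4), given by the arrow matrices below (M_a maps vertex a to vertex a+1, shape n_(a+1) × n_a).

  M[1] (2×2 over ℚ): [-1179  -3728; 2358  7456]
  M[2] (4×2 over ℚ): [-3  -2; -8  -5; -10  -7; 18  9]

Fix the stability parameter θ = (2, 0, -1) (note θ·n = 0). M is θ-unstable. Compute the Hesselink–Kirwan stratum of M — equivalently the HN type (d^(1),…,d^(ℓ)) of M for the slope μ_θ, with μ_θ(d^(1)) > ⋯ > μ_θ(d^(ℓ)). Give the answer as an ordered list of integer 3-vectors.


Interval decomposition of M: I[1,1], I[1,3], I[2,3], I[3,3]^2.
HN type (ℓ=4): μ^(1)=2; μ^(2)=1/3; μ^(3)=-1/2; μ^(4)=-1

((1, 0, 0); (1, 1, 1); (0, 1, 1); (0, 0, 2))


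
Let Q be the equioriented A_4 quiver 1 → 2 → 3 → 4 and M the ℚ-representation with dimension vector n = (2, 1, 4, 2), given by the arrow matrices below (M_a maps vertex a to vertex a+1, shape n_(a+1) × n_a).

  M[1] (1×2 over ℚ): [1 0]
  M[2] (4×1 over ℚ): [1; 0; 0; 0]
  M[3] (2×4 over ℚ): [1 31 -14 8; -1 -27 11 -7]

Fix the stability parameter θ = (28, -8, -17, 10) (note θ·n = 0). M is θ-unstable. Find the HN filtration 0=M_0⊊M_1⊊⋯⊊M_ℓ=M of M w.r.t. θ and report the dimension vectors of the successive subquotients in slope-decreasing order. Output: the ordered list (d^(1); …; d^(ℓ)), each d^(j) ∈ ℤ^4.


Interval decomposition of M: I[1,1], I[1,4], I[3,3]^2, I[3,4].
HN type (ℓ=4): μ^(1)=28; μ^(2)=10; μ^(3)=1; μ^(4)=-17

((1, 0, 0, 0); (0, 0, 0, 2); (1, 1, 1, 0); (0, 0, 3, 0))


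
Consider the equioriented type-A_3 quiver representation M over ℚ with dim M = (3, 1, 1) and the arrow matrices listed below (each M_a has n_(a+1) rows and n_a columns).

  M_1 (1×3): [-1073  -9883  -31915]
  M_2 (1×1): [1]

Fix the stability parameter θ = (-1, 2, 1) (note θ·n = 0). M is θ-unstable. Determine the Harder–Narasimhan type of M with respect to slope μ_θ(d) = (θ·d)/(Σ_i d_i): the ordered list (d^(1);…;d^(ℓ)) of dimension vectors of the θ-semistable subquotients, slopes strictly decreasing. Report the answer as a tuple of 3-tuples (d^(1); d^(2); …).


Via rank(M_{q-1}∘⋯∘M_p): M ≅ I[1,1]^2, I[1,3].
μ_θ-semistable layers: μ^(1)=3/2; μ^(2)=-1

((0, 1, 1); (3, 0, 0))


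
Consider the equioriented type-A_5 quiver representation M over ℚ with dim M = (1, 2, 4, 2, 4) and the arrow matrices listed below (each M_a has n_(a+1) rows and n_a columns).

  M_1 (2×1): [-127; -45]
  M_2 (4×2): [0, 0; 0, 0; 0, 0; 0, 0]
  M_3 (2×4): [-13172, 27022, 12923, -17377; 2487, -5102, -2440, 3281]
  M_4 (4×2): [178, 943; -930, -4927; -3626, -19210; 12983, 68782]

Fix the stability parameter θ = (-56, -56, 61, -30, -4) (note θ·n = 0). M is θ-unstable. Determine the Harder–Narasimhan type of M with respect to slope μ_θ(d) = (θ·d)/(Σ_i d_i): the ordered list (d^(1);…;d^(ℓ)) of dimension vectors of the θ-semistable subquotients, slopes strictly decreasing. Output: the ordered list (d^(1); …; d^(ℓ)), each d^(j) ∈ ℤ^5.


Via rank(M_{q-1}∘⋯∘M_p): M ≅ I[1,2], I[2,2], I[3,3]^2, I[3,5]^2, I[5,5]^2.
μ_θ-semistable layers: μ^(1)=61; μ^(2)=9; μ^(3)=-4; μ^(4)=-56

((0, 0, 2, 0, 0); (0, 0, 2, 2, 2); (0, 0, 0, 0, 2); (1, 2, 0, 0, 0))


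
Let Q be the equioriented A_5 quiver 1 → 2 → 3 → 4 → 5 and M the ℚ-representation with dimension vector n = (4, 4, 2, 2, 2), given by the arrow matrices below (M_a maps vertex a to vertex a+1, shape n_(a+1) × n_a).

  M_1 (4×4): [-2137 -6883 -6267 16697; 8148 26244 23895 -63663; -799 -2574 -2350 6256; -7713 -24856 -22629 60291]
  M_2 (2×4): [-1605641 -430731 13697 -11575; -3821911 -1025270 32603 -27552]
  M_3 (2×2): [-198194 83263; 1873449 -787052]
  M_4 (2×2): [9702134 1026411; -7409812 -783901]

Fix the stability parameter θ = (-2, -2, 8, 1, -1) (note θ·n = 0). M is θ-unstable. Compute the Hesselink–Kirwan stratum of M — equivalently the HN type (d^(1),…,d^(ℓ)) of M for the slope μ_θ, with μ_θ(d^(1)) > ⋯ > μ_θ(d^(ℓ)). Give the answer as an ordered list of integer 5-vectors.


Interval decomposition of M: I[1,1], I[1,2], I[1,5]^2, I[2,2].
HN type (ℓ=2): μ^(1)=8/3; μ^(2)=-2

((0, 0, 2, 2, 2); (4, 4, 0, 0, 0))


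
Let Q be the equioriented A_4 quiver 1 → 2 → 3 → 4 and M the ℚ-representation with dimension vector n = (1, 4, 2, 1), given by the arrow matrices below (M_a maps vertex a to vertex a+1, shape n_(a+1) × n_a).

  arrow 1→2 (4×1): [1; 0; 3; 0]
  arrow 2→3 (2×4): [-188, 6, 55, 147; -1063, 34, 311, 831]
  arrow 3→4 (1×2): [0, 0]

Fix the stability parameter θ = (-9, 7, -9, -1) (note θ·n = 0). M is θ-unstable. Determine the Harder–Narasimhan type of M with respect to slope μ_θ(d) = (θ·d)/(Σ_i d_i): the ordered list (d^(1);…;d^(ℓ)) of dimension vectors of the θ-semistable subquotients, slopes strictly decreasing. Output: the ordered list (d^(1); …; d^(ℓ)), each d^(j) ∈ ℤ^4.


Interval decomposition of M: I[1,3], I[2,2]^2, I[2,3], I[4,4].
HN type (ℓ=3): μ^(1)=7; μ^(2)=-1; μ^(3)=-9

((0, 2, 0, 0); (0, 2, 2, 1); (1, 0, 0, 0))


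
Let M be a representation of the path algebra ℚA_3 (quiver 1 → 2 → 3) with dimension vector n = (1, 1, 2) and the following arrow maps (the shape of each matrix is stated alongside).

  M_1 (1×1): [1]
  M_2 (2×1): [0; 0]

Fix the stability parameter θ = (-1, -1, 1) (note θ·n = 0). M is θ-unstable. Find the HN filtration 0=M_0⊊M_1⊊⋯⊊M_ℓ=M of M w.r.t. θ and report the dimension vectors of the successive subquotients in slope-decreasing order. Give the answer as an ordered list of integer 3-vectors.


Barcode: M ≅ I[1,2], I[3,3]^2. HN layers by μ_θ (2 steps, strictly decreasing):
  μ^(1)=1; μ^(2)=-1

((0, 0, 2); (1, 1, 0))


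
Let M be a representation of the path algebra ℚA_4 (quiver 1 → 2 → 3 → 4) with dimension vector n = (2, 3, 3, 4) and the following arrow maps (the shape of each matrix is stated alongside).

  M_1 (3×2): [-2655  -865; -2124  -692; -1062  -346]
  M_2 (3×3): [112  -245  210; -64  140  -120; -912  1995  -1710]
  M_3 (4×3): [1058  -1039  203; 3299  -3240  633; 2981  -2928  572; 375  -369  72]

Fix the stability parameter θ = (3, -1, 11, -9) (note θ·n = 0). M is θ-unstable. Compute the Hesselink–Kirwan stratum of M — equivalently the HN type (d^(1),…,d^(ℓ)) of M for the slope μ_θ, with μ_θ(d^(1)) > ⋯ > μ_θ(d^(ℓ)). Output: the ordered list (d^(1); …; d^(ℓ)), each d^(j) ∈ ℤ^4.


Barcode: M ≅ I[1,1], I[1,2], I[2,2], I[2,4], I[3,4]^2, I[4,4]. HN layers by μ_θ (4 steps, strictly decreasing):
  μ^(1)=3; μ^(2)=1; μ^(3)=-1; μ^(4)=-9

((1, 0, 0, 0); (1, 1, 3, 3); (0, 2, 0, 0); (0, 0, 0, 1))


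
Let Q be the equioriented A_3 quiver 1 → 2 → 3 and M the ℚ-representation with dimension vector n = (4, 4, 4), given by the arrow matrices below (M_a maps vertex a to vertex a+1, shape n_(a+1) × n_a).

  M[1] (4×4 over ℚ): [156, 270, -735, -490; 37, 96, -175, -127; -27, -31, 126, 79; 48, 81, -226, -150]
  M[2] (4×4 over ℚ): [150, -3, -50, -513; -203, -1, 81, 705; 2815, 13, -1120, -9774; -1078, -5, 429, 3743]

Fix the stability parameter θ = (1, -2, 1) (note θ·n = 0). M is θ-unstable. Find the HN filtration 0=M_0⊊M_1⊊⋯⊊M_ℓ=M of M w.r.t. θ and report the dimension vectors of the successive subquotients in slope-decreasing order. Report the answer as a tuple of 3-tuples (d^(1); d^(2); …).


Via rank(M_{q-1}∘⋯∘M_p): M ≅ I[1,3]^4.
μ_θ-semistable layers: μ^(1)=1; μ^(2)=-1/2

((0, 0, 4); (4, 4, 0))


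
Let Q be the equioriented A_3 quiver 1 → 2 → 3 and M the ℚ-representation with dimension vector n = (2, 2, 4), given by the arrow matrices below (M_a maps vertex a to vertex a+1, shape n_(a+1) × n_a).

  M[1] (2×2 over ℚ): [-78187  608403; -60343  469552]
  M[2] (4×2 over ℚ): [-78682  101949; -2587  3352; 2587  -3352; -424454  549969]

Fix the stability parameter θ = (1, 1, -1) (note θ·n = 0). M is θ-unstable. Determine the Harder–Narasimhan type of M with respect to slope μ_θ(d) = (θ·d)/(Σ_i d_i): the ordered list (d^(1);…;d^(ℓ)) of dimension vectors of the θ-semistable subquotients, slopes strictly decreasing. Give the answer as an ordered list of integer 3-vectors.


Barcode: M ≅ I[1,3]^2, I[3,3]^2. HN layers by μ_θ (2 steps, strictly decreasing):
  μ^(1)=1/3; μ^(2)=-1

((2, 2, 2); (0, 0, 2))


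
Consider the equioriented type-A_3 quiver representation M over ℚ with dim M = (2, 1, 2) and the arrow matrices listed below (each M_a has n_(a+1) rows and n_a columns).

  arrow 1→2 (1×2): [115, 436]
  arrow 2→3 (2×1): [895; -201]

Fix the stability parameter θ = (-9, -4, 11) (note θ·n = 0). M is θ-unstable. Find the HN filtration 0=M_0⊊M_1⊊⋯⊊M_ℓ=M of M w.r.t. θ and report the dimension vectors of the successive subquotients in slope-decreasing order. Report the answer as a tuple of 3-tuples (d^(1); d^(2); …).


Via rank(M_{q-1}∘⋯∘M_p): M ≅ I[1,1], I[1,3], I[3,3].
μ_θ-semistable layers: μ^(1)=11; μ^(2)=-4; μ^(3)=-9

((0, 0, 2); (0, 1, 0); (2, 0, 0))


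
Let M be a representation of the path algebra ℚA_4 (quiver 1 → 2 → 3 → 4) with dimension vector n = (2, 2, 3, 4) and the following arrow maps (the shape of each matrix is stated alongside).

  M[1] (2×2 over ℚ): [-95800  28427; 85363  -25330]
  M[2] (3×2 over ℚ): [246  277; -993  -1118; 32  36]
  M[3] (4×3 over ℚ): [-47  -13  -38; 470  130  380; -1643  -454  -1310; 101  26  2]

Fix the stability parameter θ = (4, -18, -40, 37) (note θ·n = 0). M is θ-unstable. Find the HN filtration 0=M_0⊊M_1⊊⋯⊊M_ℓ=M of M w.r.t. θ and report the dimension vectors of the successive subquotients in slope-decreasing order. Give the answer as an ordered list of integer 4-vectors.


Barcode: M ≅ I[1,4]^2, I[3,3], I[4,4]^2. HN layers by μ_θ (3 steps, strictly decreasing):
  μ^(1)=37; μ^(2)=-18; μ^(3)=-40

((0, 0, 0, 4); (2, 2, 2, 0); (0, 0, 1, 0))


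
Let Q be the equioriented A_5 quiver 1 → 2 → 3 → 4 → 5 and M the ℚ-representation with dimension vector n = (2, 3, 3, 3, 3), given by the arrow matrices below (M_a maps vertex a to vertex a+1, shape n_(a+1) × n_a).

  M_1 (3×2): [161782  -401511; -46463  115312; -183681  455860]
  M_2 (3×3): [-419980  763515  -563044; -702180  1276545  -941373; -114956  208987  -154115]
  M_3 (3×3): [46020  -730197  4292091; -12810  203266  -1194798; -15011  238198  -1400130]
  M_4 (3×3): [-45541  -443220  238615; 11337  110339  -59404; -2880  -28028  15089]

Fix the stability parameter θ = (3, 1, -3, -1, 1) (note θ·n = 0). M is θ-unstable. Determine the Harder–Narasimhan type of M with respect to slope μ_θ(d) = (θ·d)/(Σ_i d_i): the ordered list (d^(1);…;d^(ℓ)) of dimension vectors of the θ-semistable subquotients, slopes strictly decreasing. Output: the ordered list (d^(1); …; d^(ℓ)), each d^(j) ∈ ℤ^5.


Via rank(M_{q-1}∘⋯∘M_p): M ≅ I[1,2], I[1,5], I[2,3], I[3,5], I[4,5].
μ_θ-semistable layers: μ^(1)=2; μ^(2)=1; μ^(3)=0; μ^(4)=-1; μ^(5)=-3

((1, 1, 0, 0, 0); (0, 0, 0, 0, 3); (1, 1, 1, 1, 0); (0, 1, 1, 2, 0); (0, 0, 1, 0, 0))


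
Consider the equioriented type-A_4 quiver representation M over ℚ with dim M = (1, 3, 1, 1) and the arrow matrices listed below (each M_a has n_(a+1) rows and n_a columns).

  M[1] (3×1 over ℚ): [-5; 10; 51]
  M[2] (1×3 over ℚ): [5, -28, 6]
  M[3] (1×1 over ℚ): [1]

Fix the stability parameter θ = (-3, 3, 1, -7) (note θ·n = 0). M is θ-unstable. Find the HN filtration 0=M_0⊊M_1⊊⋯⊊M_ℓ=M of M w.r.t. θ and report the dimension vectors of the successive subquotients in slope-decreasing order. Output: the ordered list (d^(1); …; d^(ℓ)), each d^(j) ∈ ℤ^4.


Barcode: M ≅ I[1,4], I[2,2]^2. HN layers by μ_θ (3 steps, strictly decreasing):
  μ^(1)=3; μ^(2)=-1; μ^(3)=-3

((0, 2, 0, 0); (0, 1, 1, 1); (1, 0, 0, 0))


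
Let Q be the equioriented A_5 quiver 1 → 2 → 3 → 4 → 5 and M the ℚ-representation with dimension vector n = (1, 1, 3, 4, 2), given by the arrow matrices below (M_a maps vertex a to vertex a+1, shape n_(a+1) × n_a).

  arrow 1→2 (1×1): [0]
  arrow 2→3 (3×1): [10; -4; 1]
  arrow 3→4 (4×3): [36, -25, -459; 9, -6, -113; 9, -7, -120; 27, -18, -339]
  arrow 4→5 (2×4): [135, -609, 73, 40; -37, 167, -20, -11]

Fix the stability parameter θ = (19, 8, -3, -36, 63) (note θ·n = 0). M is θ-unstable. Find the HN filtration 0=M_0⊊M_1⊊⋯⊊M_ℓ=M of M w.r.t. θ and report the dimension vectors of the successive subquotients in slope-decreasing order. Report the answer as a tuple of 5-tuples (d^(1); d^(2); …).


Interval decomposition of M: I[1,1], I[2,5], I[3,3], I[3,5], I[4,4]^2.
HN type (ℓ=6): μ^(1)=63; μ^(2)=19; μ^(3)=-3; μ^(4)=-31/3; μ^(5)=-39/2; μ^(6)=-36

((0, 0, 0, 0, 2); (1, 0, 0, 0, 0); (0, 0, 1, 0, 0); (0, 1, 1, 1, 0); (0, 0, 1, 1, 0); (0, 0, 0, 2, 0))


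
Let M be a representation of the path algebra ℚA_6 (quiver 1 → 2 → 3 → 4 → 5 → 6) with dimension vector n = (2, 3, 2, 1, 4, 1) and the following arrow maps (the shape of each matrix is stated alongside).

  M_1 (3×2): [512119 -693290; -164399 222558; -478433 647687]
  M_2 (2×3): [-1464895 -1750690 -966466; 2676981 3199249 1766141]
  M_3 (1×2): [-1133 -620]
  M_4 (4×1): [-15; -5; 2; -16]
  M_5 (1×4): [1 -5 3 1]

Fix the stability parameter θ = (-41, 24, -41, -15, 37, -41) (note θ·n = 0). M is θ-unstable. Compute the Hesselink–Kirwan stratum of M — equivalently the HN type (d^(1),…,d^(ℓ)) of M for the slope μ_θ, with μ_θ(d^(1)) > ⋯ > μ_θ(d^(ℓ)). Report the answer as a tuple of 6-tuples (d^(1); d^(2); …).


Barcode: M ≅ I[1,3], I[1,5], I[2,2], I[5,5]^2, I[5,6]. HN layers by μ_θ (6 steps, strictly decreasing):
  μ^(1)=37; μ^(2)=24; μ^(3)=-2; μ^(4)=-17/2; μ^(5)=-32/3; μ^(6)=-41

((0, 0, 0, 0, 3, 0); (0, 1, 0, 0, 0, 0); (0, 0, 0, 0, 1, 1); (0, 1, 1, 0, 0, 0); (0, 1, 1, 1, 0, 0); (2, 0, 0, 0, 0, 0))


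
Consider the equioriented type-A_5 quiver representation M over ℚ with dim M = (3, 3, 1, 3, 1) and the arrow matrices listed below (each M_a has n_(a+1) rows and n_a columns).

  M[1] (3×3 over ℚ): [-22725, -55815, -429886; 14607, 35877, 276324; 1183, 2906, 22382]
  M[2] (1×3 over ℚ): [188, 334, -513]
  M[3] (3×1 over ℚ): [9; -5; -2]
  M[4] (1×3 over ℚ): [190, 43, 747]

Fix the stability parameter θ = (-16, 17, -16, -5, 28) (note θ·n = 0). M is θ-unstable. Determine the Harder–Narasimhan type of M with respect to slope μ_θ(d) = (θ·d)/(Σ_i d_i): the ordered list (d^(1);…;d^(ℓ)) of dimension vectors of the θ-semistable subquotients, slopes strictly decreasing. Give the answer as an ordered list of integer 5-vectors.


Interval decomposition of M: I[1,2]^2, I[1,5], I[4,4]^2.
HN type (ℓ=5): μ^(1)=28; μ^(2)=17; μ^(3)=-4/3; μ^(4)=-5; μ^(5)=-16

((0, 0, 0, 0, 1); (0, 2, 0, 0, 0); (0, 1, 1, 1, 0); (0, 0, 0, 2, 0); (3, 0, 0, 0, 0))


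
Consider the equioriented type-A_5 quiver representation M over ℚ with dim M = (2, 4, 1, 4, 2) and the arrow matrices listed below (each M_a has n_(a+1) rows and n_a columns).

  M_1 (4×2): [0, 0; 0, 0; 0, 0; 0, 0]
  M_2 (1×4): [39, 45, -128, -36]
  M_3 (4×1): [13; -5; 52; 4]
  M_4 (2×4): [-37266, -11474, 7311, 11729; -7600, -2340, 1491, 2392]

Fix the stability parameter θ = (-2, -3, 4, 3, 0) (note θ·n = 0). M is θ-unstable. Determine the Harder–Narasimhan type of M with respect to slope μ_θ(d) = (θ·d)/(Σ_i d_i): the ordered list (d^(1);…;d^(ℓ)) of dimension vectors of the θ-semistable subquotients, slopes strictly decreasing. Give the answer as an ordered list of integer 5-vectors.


Barcode: M ≅ I[1,1]^2, I[2,2]^3, I[2,4], I[4,4], I[4,5]^2. HN layers by μ_θ (5 steps, strictly decreasing):
  μ^(1)=7/2; μ^(2)=3; μ^(3)=3/2; μ^(4)=-2; μ^(5)=-3

((0, 0, 1, 1, 0); (0, 0, 0, 1, 0); (0, 0, 0, 2, 2); (2, 0, 0, 0, 0); (0, 4, 0, 0, 0))


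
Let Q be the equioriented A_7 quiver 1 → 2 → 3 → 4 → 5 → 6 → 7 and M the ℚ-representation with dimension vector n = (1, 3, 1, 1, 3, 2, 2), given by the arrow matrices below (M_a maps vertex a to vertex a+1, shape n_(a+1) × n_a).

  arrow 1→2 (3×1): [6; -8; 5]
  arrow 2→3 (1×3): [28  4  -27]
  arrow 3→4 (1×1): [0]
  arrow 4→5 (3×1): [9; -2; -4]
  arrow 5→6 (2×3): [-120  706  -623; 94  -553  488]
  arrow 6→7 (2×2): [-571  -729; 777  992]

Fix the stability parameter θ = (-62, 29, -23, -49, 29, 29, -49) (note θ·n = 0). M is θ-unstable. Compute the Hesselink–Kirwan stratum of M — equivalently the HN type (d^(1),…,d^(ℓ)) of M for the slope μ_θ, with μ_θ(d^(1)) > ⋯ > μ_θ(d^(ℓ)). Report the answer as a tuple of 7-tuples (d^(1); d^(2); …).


Interval decomposition of M: I[1,3], I[2,2]^2, I[4,5], I[5,7]^2.
HN type (ℓ=4): μ^(1)=29; μ^(2)=3; μ^(3)=-49; μ^(4)=-62

((0, 2, 0, 0, 1, 0, 0); (0, 1, 1, 0, 2, 2, 2); (0, 0, 0, 1, 0, 0, 0); (1, 0, 0, 0, 0, 0, 0))


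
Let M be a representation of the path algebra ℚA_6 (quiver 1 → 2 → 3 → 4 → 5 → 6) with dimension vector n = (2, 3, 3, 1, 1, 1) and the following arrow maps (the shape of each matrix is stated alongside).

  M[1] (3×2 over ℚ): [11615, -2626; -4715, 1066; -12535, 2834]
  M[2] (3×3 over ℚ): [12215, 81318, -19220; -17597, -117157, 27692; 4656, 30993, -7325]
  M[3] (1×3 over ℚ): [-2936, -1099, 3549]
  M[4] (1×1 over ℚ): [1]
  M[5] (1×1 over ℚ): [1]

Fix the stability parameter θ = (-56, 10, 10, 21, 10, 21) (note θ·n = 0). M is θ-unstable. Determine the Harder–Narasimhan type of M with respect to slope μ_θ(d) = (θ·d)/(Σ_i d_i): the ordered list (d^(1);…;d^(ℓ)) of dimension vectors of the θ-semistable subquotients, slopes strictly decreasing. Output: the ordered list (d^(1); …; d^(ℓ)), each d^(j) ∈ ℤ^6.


Barcode: M ≅ I[1,1], I[1,6], I[2,3]^2. HN layers by μ_θ (4 steps, strictly decreasing):
  μ^(1)=21; μ^(2)=31/2; μ^(3)=10; μ^(4)=-56

((0, 0, 0, 0, 0, 1); (0, 0, 0, 1, 1, 0); (0, 3, 3, 0, 0, 0); (2, 0, 0, 0, 0, 0))


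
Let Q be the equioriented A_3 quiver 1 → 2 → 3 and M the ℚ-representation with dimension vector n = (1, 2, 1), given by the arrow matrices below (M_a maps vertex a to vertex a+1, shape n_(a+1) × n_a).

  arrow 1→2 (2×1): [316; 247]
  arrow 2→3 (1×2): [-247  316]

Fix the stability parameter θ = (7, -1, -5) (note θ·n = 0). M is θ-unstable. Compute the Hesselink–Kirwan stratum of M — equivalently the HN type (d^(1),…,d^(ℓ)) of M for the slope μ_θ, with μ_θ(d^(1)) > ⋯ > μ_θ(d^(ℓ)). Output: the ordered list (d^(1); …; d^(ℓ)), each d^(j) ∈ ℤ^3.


Barcode: M ≅ I[1,2], I[2,3]. HN layers by μ_θ (2 steps, strictly decreasing):
  μ^(1)=3; μ^(2)=-3

((1, 1, 0); (0, 1, 1))


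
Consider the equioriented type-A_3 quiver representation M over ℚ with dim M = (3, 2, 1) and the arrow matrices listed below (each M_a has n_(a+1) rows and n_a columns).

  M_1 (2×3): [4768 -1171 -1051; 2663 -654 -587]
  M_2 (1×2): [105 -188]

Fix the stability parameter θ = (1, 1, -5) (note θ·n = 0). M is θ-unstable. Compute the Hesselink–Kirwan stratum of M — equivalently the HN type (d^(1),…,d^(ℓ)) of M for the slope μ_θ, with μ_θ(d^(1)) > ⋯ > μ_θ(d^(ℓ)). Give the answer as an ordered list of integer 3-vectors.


Barcode: M ≅ I[1,1], I[1,2], I[1,3]. HN layers by μ_θ (2 steps, strictly decreasing):
  μ^(1)=1; μ^(2)=-1

((2, 1, 0); (1, 1, 1))


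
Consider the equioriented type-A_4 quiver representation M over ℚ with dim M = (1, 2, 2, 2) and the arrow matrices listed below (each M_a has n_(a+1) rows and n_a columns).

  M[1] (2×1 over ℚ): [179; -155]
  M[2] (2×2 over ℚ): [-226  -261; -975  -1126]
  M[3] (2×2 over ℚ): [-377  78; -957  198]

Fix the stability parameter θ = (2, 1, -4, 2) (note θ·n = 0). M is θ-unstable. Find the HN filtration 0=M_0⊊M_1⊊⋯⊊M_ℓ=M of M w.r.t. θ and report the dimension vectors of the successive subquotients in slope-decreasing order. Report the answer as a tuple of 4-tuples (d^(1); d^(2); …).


Barcode: M ≅ I[1,4], I[2,3], I[4,4]. HN layers by μ_θ (3 steps, strictly decreasing):
  μ^(1)=2; μ^(2)=-1/3; μ^(3)=-3/2

((0, 0, 0, 2); (1, 1, 1, 0); (0, 1, 1, 0))
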